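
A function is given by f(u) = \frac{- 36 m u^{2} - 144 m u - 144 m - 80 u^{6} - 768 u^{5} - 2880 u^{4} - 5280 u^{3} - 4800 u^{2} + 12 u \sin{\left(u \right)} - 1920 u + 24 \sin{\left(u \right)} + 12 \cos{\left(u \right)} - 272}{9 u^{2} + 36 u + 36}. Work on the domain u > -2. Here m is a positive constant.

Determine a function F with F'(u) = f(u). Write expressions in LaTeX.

An antiderivative F(u) passes only if d/du[F] lands on f(u) exactly.
Check: d/du[- 4 m u - \frac{16 u^{6}}{9 u + 18} - \frac{48 u^{5}}{3 u + 6} - \frac{160 u^{4}}{3 u + 6} - \frac{240 u^{3}}{3 u + 6} - \frac{160 u^{2}}{3 u + 6} - \frac{48 u}{3 u + 6} - \frac{16}{9 u + 18} - \frac{4 \cos{\left(u \right)}}{3 u + 6}] = \frac{- 36 m u^{2} - 144 m u - 144 m - 80 u^{6} - 768 u^{5} - 2880 u^{4} - 5280 u^{3} - 4800 u^{2} + 12 u \sin{\left(u \right)} - 1920 u + 24 \sin{\left(u \right)} + 12 \cos{\left(u \right)} - 272}{9 u^{2} + 36 u + 36} = f(u).

An antiderivative is F(u) = - 4 m u - \frac{16 u^{6}}{9 u + 18} - \frac{48 u^{5}}{3 u + 6} - \frac{160 u^{4}}{3 u + 6} - \frac{240 u^{3}}{3 u + 6} - \frac{160 u^{2}}{3 u + 6} - \frac{48 u}{3 u + 6} - \frac{16}{9 u + 18} - \frac{4 \cos{\left(u \right)}}{3 u + 6}.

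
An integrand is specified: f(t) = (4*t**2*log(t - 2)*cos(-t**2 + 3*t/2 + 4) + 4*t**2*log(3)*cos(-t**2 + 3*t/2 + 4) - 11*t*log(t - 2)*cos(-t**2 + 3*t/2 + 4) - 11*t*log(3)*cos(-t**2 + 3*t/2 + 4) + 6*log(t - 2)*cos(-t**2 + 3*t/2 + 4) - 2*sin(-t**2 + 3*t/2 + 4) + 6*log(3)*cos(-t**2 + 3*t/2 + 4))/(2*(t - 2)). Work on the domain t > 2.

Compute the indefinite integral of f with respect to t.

F(t) = -log(3*t - 6)*sin(-t**2 + 3*t/2 + 4) + C

f has the shape u'v + uv' for u = -log(3*t - 6) and v = sin(-t**2 + 3*t/2 + 4) — it is the derivative of the product u*v.
Check: d/dt[-log(3*t - 6)*sin(-t**2 + 3*t/2 + 4)] = (4*t**2*log(t - 2)*cos(-t**2 + 3*t/2 + 4) + 4*t**2*log(3)*cos(-t**2 + 3*t/2 + 4) - 11*t*log(t - 2)*cos(-t**2 + 3*t/2 + 4) - 11*t*log(3)*cos(-t**2 + 3*t/2 + 4) + 6*log(t - 2)*cos(-t**2 + 3*t/2 + 4) - 2*sin(-t**2 + 3*t/2 + 4) + 6*log(3)*cos(-t**2 + 3*t/2 + 4))/(2*t - 4), which equals f(t).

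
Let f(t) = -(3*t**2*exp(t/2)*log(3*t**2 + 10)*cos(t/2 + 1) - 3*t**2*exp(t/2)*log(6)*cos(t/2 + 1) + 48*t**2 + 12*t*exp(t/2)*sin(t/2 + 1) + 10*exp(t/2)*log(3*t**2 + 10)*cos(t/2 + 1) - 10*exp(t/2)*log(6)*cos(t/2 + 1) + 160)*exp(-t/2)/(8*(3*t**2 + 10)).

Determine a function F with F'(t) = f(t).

An antiderivative is F(t) = (-exp(t/2)*log(t**2/2 + 5/3)*sin(t/2 + 1) + 16)*exp(-t/2)/4.

For F(t) to be correct the identity F'(t) - f(t) = 0 must hold.
Check: d/dt[(-exp(t/2)*log(t**2/2 + 5/3)*sin(t/2 + 1) + 16)*exp(-t/2)/4] = (-3*t**2*exp(t/2)*log(3*t**2 + 10)*cos(t/2 + 1) + 3*t**2*exp(t/2)*log(6)*cos(t/2 + 1) - 48*t**2 - 12*t*exp(t/2)*sin(t/2 + 1) - 10*exp(t/2)*log(3*t**2 + 10)*cos(t/2 + 1) + 10*exp(t/2)*log(6)*cos(t/2 + 1) - 160)/(24*t**2*exp(t/2) + 80*exp(t/2)), which equals f(t).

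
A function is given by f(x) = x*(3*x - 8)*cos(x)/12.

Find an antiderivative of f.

Check any antiderivative F(x) by computing F'(x) and comparing it with f(x).
Check: d/dx[x**2*sin(x)/4 - 2*x*sin(x)/3 + x*cos(x)/2 - sin(x)/2 - 2*cos(x)/3] = x**2*cos(x)/4 - 2*x*cos(x)/3, which equals f(x).

An antiderivative is F(x) = x**2*sin(x)/4 - 2*x*sin(x)/3 + x*cos(x)/2 - sin(x)/2 - 2*cos(x)/3.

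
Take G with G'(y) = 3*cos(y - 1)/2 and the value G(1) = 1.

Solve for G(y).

G(y) = 3*sin(y - 1)/2 + 1

Whatever form G(y) takes, its d/dy must return the stated G'(y).
A general antiderivative is 3*sin(y - 1)/2 + C.
The condition gives C = 1 - (0) = 1.
So G(y) = 3*sin(y - 1)/2 + 1.
Check: d/dy[3*sin(y - 1)/2 + 1] = 3*cos(y - 1)/2 = G'(y).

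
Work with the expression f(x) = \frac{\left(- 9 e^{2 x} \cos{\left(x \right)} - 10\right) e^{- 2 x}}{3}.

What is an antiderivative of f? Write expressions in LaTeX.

A candidate is checked by its d/dx: the result must match f(x).
Check: d/dx[- \frac{\left(9 e^{2 x} \sin{\left(x \right)} - 5\right) e^{- 2 x}}{3}] = \frac{\left(- 9 e^{2 x} \cos{\left(x \right)} - 10\right) e^{- 2 x}}{3} = f(x).

An antiderivative is F(x) = - \frac{\left(9 e^{2 x} \sin{\left(x \right)} - 5\right) e^{- 2 x}}{3}.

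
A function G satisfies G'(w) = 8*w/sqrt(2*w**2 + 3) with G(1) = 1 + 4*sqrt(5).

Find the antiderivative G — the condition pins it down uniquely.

The substitution u = 2*w**2 + 3 works: G'(w) is exactly (dG/du)*(du/dw) for that inner function.
A general antiderivative is 4*sqrt(2*w**2 + 3) + C.
The condition gives C = 1 + 4*sqrt(5) - (4*sqrt(5)) = 1.
So G(w) = 4*sqrt(2*w**2 + 3) + 1.
Check: d/dw[4*sqrt(2*w**2 + 3) + 1] = 8*w/sqrt(2*w**2 + 3) = G'(w).

G(w) = 4*sqrt(2*w**2 + 3) + 1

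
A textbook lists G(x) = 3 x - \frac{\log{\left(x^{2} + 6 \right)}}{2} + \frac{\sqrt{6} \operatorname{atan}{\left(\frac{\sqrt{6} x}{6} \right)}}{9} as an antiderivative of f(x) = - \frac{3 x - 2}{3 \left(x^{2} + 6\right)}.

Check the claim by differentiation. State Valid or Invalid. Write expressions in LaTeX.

Invalid: d/dx[G] - f = 3, which is not 0.

d/dx[G] = \frac{9 x^{2} - 3 x + 56}{3 x^{2} + 18}
d/dx[G] - f(x) = 3 != 0.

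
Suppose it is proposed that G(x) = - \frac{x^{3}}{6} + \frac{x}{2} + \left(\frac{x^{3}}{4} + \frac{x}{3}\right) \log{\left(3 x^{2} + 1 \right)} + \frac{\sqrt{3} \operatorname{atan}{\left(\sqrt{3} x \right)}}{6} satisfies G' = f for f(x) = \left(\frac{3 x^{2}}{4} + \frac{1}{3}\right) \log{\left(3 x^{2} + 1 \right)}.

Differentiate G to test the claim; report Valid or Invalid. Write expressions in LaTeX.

d/dx[G] = \frac{3 x^{2} \log{\left(3 x^{2} + 1 \right)}}{4} + \frac{\log{\left(3 x^{2} + 1 \right)}}{3} + 1
d/dx[G] - f(x) = 1 != 0.

Invalid: d/dx[G] - f = 1, which is not 0.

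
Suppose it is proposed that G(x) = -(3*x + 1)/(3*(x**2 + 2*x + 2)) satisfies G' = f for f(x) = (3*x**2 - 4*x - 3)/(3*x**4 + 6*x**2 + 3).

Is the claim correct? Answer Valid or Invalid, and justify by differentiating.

d/dx[G] = (3*x**2 + 2*x - 4)/(3*x**4 + 12*x**3 + 24*x**2 + 24*x + 12)
d/dx[G] - f(x) = (-6*x**5 - 3*x**4 + 24*x**3 + 39*x**2 + 42*x + 8)/(3*x**8 + 12*x**7 + 30*x**6 + 48*x**5 + 63*x**4 + 60*x**3 + 48*x**2 + 24*x + 12) != 0.

Invalid: d/dx[G] - f = (-6*x**5 - 3*x**4 + 24*x**3 + 39*x**2 + 42*x + 8)/(3*x**8 + 12*x**7 + 30*x**6 + 48*x**5 + 63*x**4 + 60*x**3 + 48*x**2 + 24*x + 12), which is not 0.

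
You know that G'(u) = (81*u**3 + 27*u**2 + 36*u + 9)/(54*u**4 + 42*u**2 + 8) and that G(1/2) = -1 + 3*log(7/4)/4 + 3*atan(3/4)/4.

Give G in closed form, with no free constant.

G(u) = 3*log(3*u**2 + 1)/4 + 3*atan(3*u/2)/4 - 1

Since d/du undoes antidifferentiation here, G(u) must give back the stated G'(u).
A general antiderivative is 3*log(3*u**2 + 1)/4 + 3*atan(3*u/2)/4 + C.
The condition gives C = -1 + 3*log(7/4)/4 + 3*atan(3/4)/4 - (3*log(7/4)/4 + 3*atan(3/4)/4) = -1.
So G(u) = 3*log(3*u**2 + 1)/4 + 3*atan(3*u/2)/4 - 1.
Check: d/du[3*log(3*u**2 + 1)/4 + 3*atan(3*u/2)/4 - 1] = (81*u**3 + 27*u**2 + 36*u + 9)/(54*u**4 + 42*u**2 + 8) = G'(u).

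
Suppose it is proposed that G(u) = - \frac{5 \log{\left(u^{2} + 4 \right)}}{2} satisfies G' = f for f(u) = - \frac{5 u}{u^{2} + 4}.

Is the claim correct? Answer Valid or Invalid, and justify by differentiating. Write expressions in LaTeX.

Valid. The derivative of G reproduces f.

d/du[G] = - \frac{5 u}{u^{2} + 4}
This equals f(u) exactly, so the claim holds.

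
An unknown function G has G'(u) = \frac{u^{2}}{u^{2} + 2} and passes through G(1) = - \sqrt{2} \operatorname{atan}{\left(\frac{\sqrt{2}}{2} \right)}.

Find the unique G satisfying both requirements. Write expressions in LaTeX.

Recover the given G'(u) by differentiating a candidate G(u); any mismatch rules it out.
A general antiderivative is u - \sqrt{2} \operatorname{atan}{\left(\frac{\sqrt{2} u}{2} \right)} + C.
The condition gives C = - \sqrt{2} \operatorname{atan}{\left(\frac{\sqrt{2}}{2} \right)} - (- \sqrt{2} \operatorname{atan}{\left(\frac{\sqrt{2}}{2} \right)} + 1) = -1.
So G(u) = u - \sqrt{2} \operatorname{atan}{\left(\frac{\sqrt{2} u}{2} \right)} - 1.
Check: d/du[u - \sqrt{2} \operatorname{atan}{\left(\frac{\sqrt{2} u}{2} \right)} - 1] = \frac{u^{2}}{u^{2} + 2} = G'(u).

G(u) = u - \sqrt{2} \operatorname{atan}{\left(\frac{\sqrt{2} u}{2} \right)} - 1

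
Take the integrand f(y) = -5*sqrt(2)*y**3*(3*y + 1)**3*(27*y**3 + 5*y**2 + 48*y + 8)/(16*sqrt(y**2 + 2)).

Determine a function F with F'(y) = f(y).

f has the shape u'v + uv' for u = -5*sqrt(y**2/2 + 1)/8 and v = (-3*y**2 - y)**4 — it is the derivative of the product u*v.
Check: d/dy[-5*sqrt(2)*y**4*(3*y + 1)**4*sqrt(y**2 + 2)/16] = (-3645*sqrt(2)*y**9 - 4320*sqrt(2)*y**8 - 8370*sqrt(2)*y**7 - 7920*sqrt(2)*y**6 - 3265*sqrt(2)*y**5 - 600*sqrt(2)*y**4 - 40*sqrt(2)*y**3)/(16*sqrt(y**2 + 2)), which equals f(y).

An antiderivative is F(y) = -5*sqrt(2)*y**4*(3*y + 1)**4*sqrt(y**2 + 2)/16.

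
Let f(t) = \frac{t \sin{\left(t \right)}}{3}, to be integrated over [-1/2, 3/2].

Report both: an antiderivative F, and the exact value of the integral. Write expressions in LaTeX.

A first test for any F(t): its t-derivative must equal f(t) identically.
F(t) = - \frac{t \cos{\left(t \right)}}{3} + \frac{\sin{\left(t \right)}}{3} is an antiderivative of f.
Check: d/dt[- \frac{t \cos{\left(t \right)}}{3} + \frac{\sin{\left(t \right)}}{3}] = \frac{t \sin{\left(t \right)}}{3} = f(t).
F(3/2) = - \frac{\cos{\left(\frac{3}{2} \right)}}{2} + \frac{\sin{\left(\frac{3}{2} \right)}}{3}; F(-1/2) = - \frac{\sin{\left(\frac{1}{2} \right)}}{3} + \frac{\cos{\left(\frac{1}{2} \right)}}{6}.
Integral = F(3/2) - F(-1/2) = - \frac{\cos{\left(\frac{1}{2} \right)}}{6} - \frac{\cos{\left(\frac{3}{2} \right)}}{2} + \frac{\sin{\left(\frac{1}{2} \right)}}{3} + \frac{\sin{\left(\frac{3}{2} \right)}}{3}.

Antiderivative: F(t) = - \frac{t \cos{\left(t \right)}}{3} + \frac{\sin{\left(t \right)}}{3}; value = - \frac{\cos{\left(\frac{1}{2} \right)}}{6} - \frac{\cos{\left(\frac{3}{2} \right)}}{2} + \frac{\sin{\left(\frac{1}{2} \right)}}{3} + \frac{\sin{\left(\frac{3}{2} \right)}}{3}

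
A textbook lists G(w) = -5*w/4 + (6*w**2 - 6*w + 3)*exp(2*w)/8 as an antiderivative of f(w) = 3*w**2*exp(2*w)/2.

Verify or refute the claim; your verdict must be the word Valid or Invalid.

Invalid: d/dw[G] - f = -5/4, which is not 0.

d/dw[G] = 3*w**2*exp(2*w)/2 - 5/4
d/dw[G] - f(w) = -5/4 != 0.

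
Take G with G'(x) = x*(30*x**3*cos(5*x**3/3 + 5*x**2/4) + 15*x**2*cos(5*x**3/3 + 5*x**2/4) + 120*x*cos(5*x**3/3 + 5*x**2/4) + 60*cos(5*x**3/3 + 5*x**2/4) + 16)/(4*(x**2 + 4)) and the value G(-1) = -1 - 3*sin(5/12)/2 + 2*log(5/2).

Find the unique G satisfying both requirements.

G(x) = 2*log(x**2/2 + 2) + 3*sin(5*x**3/3 + 5*x**2/4)/2 - 1

Whatever form G(x) takes, its d/dx must return the stated G'(x).
A general antiderivative is 2*log(x**2/2 + 2) + 3*sin(5*x**3/3 + 5*x**2/4)/2 + C.
The condition gives C = -1 - 3*sin(5/12)/2 + 2*log(5/2) - (-3*sin(5/12)/2 + 2*log(5/2)) = -1.
So G(x) = 2*log(x**2/2 + 2) + 3*sin(5*x**3/3 + 5*x**2/4)/2 - 1.
Check: d/dx[2*log(x**2/2 + 2) + 3*sin(5*x**3/3 + 5*x**2/4)/2 - 1] = (30*x**4*cos(5*x**3/3 + 5*x**2/4) + 15*x**3*cos(5*x**3/3 + 5*x**2/4) + 120*x**2*cos(5*x**3/3 + 5*x**2/4) + 60*x*cos(5*x**3/3 + 5*x**2/4) + 16*x)/(4*x**2 + 16), which equals G'(x).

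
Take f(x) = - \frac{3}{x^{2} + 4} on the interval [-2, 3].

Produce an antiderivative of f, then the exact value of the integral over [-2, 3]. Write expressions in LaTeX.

A first test for any F(x): its x-derivative must equal f(x) identically.
F(x) = - \frac{3 \operatorname{atan}{\left(\frac{x}{2} \right)}}{2} is an antiderivative of f.
Check: d/dx[- \frac{3 \operatorname{atan}{\left(\frac{x}{2} \right)}}{2}] = - \frac{3}{x^{2} + 4} = f(x).
F(3) = - \frac{3 \operatorname{atan}{\left(\frac{3}{2} \right)}}{2}; F(-2) = \frac{3 \pi}{8}.
Integral = F(3) - F(-2) = - \frac{3 \operatorname{atan}{\left(\frac{3}{2} \right)}}{2} - \frac{3 \pi}{8}.

Antiderivative: F(x) = - \frac{3 \operatorname{atan}{\left(\frac{x}{2} \right)}}{2}; value = - \frac{3 \operatorname{atan}{\left(\frac{3}{2} \right)}}{2} - \frac{3 \pi}{8}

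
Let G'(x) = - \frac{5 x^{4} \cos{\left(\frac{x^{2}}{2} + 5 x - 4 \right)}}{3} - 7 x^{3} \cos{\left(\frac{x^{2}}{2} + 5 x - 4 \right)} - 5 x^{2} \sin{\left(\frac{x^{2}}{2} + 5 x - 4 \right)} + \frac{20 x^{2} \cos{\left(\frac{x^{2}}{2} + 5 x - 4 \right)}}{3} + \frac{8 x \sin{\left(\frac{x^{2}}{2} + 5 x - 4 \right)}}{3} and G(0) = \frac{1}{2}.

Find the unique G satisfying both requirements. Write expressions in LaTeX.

G(x) = - \frac{10 x^{3} \sin{\left(\frac{x^{2}}{2} + 5 x - 4 \right)} - 8 x^{2} \sin{\left(\frac{x^{2}}{2} + 5 x - 4 \right)} - 3}{6}

G'(x) has the shape u'v + uv' for u = - \frac{5 x^{3}}{3} + \frac{4 x^{2}}{3} and v = \sin{\left(\frac{x^{2}}{2} + 5 x - 4 \right)} — it is the derivative of the product u*v.
A general antiderivative is - \left(\frac{5 x^{3}}{3} - \frac{4 x^{2}}{3}\right) \sin{\left(\frac{x^{2}}{2} + 5 x - 4 \right)} + C.
The condition gives C = \frac{1}{2} - (0) = \frac{1}{2}.
So G(x) = - \frac{10 x^{3} \sin{\left(\frac{x^{2}}{2} + 5 x - 4 \right)} - 8 x^{2} \sin{\left(\frac{x^{2}}{2} + 5 x - 4 \right)} - 3}{6}.
Check: d/dx[- \frac{10 x^{3} \sin{\left(\frac{x^{2}}{2} + 5 x - 4 \right)} - 8 x^{2} \sin{\left(\frac{x^{2}}{2} + 5 x - 4 \right)} - 3}{6}] = - \frac{5 x^{4} \cos{\left(\frac{x^{2}}{2} + 5 x - 4 \right)}}{3} - 7 x^{3} \cos{\left(\frac{x^{2}}{2} + 5 x - 4 \right)} - 5 x^{2} \sin{\left(\frac{x^{2}}{2} + 5 x - 4 \right)} + \frac{20 x^{2} \cos{\left(\frac{x^{2}}{2} + 5 x - 4 \right)}}{3} + \frac{8 x \sin{\left(\frac{x^{2}}{2} + 5 x - 4 \right)}}{3} = G'(x).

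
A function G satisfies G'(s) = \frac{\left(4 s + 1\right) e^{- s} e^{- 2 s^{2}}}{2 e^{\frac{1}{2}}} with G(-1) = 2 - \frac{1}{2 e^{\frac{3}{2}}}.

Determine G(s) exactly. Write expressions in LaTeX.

G'(s) matches the chain-rule pattern g'(h)*h' with inner function h(s) = - 2 s^{2} - s - \frac{1}{2}; substituting u = h(s) collapses the integral.
A general antiderivative is - \frac{e^{- 2 s^{2} - s - \frac{1}{2}}}{2} + C.
The condition gives C = 2 - \frac{1}{2 e^{\frac{3}{2}}} - (- \frac{1}{2 e^{\frac{3}{2}}}) = 2.
So G(s) = - \frac{-4 + \frac{e^{- s} e^{- 2 s^{2}}}{e^{\frac{1}{2}}}}{2}.
Check: d/ds[- \frac{-4 + \frac{e^{- s} e^{- 2 s^{2}}}{e^{\frac{1}{2}}}}{2}] = \frac{\left(4 s + 1\right) e^{- s} e^{- 2 s^{2}}}{2 e^{\frac{1}{2}}} = G'(s).

G(s) = - \frac{-4 + \frac{e^{- s} e^{- 2 s^{2}}}{e^{\frac{1}{2}}}}{2}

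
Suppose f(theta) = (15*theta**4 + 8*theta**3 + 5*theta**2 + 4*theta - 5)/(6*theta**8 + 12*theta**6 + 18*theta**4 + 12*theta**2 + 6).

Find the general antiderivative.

Recognize the product-rule pattern: f = u'v + uv' with u = 1/(2*theta**4 + 2*theta**2 + 2), v = -5*theta/3 - 2/3, so integration by parts undoes it.
Check: d/dtheta[(-5*theta - 2)/(6*(theta**4 + theta**2 + 1))] = (15*theta**4 + 8*theta**3 + 5*theta**2 + 4*theta - 5)/(6*theta**8 + 12*theta**6 + 18*theta**4 + 12*theta**2 + 6) = f(theta).

F(theta) = (-5*theta - 2)/(6*(theta**4 + theta**2 + 1)) + C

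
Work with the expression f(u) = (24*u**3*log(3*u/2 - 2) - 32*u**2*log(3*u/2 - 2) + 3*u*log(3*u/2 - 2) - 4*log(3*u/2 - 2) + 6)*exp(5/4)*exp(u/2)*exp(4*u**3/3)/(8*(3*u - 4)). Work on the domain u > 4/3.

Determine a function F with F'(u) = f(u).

Recognize the product-rule pattern: f = v'r + vr' with v = exp(4*u**3/3 + u/2 + 5/4)/4, r = log(3*u/2 - 2), so integration by parts undoes it.
Check: d/du[exp(4*u**3/3 + u/2 + 5/4)*log(3*u/2 - 2)/4] = (24*u**3*exp(5/4)*exp(u/2)*exp(4*u**3/3)*log(3*u/2 - 2) - 32*u**2*exp(5/4)*exp(u/2)*exp(4*u**3/3)*log(3*u/2 - 2) + 3*u*exp(5/4)*exp(u/2)*exp(4*u**3/3)*log(3*u/2 - 2) - 4*exp(5/4)*exp(u/2)*exp(4*u**3/3)*log(3*u/2 - 2) + 6*exp(5/4)*exp(u/2)*exp(4*u**3/3))/(24*u - 32), which equals f(u).

An antiderivative is F(u) = exp(4*u**3/3 + u/2 + 5/4)*log(3*u/2 - 2)/4.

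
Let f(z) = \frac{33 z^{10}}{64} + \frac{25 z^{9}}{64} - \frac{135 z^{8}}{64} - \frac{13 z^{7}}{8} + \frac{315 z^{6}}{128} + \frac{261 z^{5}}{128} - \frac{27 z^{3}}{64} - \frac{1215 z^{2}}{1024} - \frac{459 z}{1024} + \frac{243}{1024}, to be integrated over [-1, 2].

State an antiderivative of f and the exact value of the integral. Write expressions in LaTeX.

Antiderivative: F(z) = \frac{3 z^{11}}{64} + \frac{5 z^{10}}{128} - \frac{15 z^{9}}{64} - \frac{13 z^{8}}{64} + \frac{45 z^{7}}{128} + \frac{87 z^{6}}{256} - \frac{27 z^{4}}{256} - \frac{405 z^{3}}{1024} - \frac{459 z^{2}}{2048} + \frac{243 z}{1024}; value = \frac{52503}{2048}

Recognize the product-rule pattern: f = u'v + uv' with u = \frac{\left(\frac{z^{2}}{2} - \frac{3}{4}\right)^{4}}{2}, v = \frac{3 z^{3}}{2} + \frac{5 z^{2}}{4} + \frac{3 z}{2} + 1, so integration by parts undoes it.
F(z) = \frac{3 z^{11}}{64} + \frac{5 z^{10}}{128} - \frac{15 z^{9}}{64} - \frac{13 z^{8}}{64} + \frac{45 z^{7}}{128} + \frac{87 z^{6}}{256} - \frac{27 z^{4}}{256} - \frac{405 z^{3}}{1024} - \frac{459 z^{2}}{2048} + \frac{243 z}{1024} is an antiderivative of f.
Check: d/dz[\frac{3 z^{11}}{64} + \frac{5 z^{10}}{128} - \frac{15 z^{9}}{64} - \frac{13 z^{8}}{64} + \frac{45 z^{7}}{128} + \frac{87 z^{6}}{256} - \frac{27 z^{4}}{256} - \frac{405 z^{3}}{1024} - \frac{459 z^{2}}{2048} + \frac{243 z}{1024}] = \frac{33 z^{10}}{64} + \frac{25 z^{9}}{64} - \frac{135 z^{8}}{64} - \frac{13 z^{7}}{8} + \frac{315 z^{6}}{128} + \frac{261 z^{5}}{128} - \frac{27 z^{3}}{64} - \frac{1215 z^{2}}{1024} - \frac{459 z}{1024} + \frac{243}{1024} = f(z).
F(2) = \frac{3261}{128}; F(-1) = - \frac{327}{2048}.
Integral = F(2) - F(-1) = \frac{52503}{2048}.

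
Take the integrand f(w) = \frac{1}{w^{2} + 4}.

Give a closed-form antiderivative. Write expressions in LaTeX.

Recover f(w) by differentiating a candidate F(w); any mismatch rules it out.
Check: d/dw[\frac{\operatorname{atan}{\left(\frac{w}{2} \right)}}{2}] = \frac{1}{w^{2} + 4} = f(w).

An antiderivative is F(w) = \frac{\operatorname{atan}{\left(\frac{w}{2} \right)}}{2}.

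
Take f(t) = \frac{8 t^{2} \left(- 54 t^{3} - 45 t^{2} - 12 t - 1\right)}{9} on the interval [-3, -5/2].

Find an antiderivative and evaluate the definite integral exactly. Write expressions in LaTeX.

f matches the chain-rule pattern g'(h)*h' with inner function h(t) = 2 t^{2} + \frac{2 t}{3}; substituting u = h(t) collapses the integral.
F(t) = - \left(2 t^{2} + \frac{2 t}{3}\right)^{3} is an antiderivative of f.
Check: d/dt[- \left(2 t^{2} + \frac{2 t}{3}\right)^{3}] = - 48 t^{5} - 40 t^{4} - \frac{32 t^{3}}{3} - \frac{8 t^{2}}{9}, which equals f(t).
F(-5/2) = - \frac{274625}{216}; F(-3) = -4096.
Integral = F(-5/2) - F(-3) = \frac{610111}{216}.

Antiderivative: F(t) = - \left(2 t^{2} + \frac{2 t}{3}\right)^{3}; value = \frac{610111}{216}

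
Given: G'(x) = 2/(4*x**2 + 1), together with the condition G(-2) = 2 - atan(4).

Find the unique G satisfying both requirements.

G(x) = atan(2*x) + 2

Recover the given G'(x) by differentiating a candidate G(x); any mismatch rules it out.
A general antiderivative is atan(2*x) + C.
The condition gives C = 2 - atan(4) - (-atan(4)) = 2.
So G(x) = atan(2*x) + 2.
Check: d/dx[atan(2*x) + 2] = 2/(4*x**2 + 1) = G'(x).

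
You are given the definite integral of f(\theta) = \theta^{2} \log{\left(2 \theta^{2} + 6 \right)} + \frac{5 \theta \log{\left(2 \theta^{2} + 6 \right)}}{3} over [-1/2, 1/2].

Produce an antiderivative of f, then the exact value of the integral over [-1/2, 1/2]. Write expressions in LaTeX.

The integrand splits into summands that can be handled one at a time.
F(\theta) = - \frac{2 \theta^{3}}{9} - \frac{5 \theta^{2}}{6} + 2 \theta + \left(\frac{\theta^{3}}{3} + \frac{5 \theta^{2}}{6}\right) \log{\left(2 \theta^{2} + 6 \right)} + \frac{5 \log{\left(\theta^{2} + 3 \right)}}{2} - 2 \sqrt{3} \operatorname{atan}{\left(\frac{\sqrt{3} \theta}{3} \right)} is an antiderivative of f.
Check: d/d\theta[- \frac{2 \theta^{3}}{9} - \frac{5 \theta^{2}}{6} + 2 \theta + \left(\frac{\theta^{3}}{3} + \frac{5 \theta^{2}}{6}\right) \log{\left(2 \theta^{2} + 6 \right)} + \frac{5 \log{\left(\theta^{2} + 3 \right)}}{2} - 2 \sqrt{3} \operatorname{atan}{\left(\frac{\sqrt{3} \theta}{3} \right)}] = \theta^{2} \log{\left(\theta^{2} + 3 \right)} + \theta^{2} \log{\left(2 \right)} + \frac{5 \theta \log{\left(\theta^{2} + 3 \right)}}{3} + \frac{5 \theta \log{\left(2 \right)}}{3}, which equals f(\theta).
F(1/2) = - 2 \sqrt{3} \operatorname{atan}{\left(\frac{\sqrt{3}}{6} \right)} + \frac{\log{\left(\frac{13}{2} \right)}}{4} + \frac{55}{72} + \frac{5 \log{\left(\frac{13}{4} \right)}}{2}; F(-1/2) = - \frac{85}{72} + \frac{\log{\left(\frac{13}{2} \right)}}{6} + 2 \sqrt{3} \operatorname{atan}{\left(\frac{\sqrt{3}}{6} \right)} + \frac{5 \log{\left(\frac{13}{4} \right)}}{2}.
Integral = F(1/2) - F(-1/2) = - 4 \sqrt{3} \operatorname{atan}{\left(\frac{\sqrt{3}}{6} \right)} + \frac{\log{\left(\frac{13}{2} \right)}}{12} + \frac{35}{18}.

Antiderivative: F(\theta) = - \frac{2 \theta^{3}}{9} - \frac{5 \theta^{2}}{6} + 2 \theta + \left(\frac{\theta^{3}}{3} + \frac{5 \theta^{2}}{6}\right) \log{\left(2 \theta^{2} + 6 \right)} + \frac{5 \log{\left(\theta^{2} + 3 \right)}}{2} - 2 \sqrt{3} \operatorname{atan}{\left(\frac{\sqrt{3} \theta}{3} \right)}; value = - 4 \sqrt{3} \operatorname{atan}{\left(\frac{\sqrt{3}}{6} \right)} + \frac{\log{\left(\frac{13}{2} \right)}}{12} + \frac{35}{18}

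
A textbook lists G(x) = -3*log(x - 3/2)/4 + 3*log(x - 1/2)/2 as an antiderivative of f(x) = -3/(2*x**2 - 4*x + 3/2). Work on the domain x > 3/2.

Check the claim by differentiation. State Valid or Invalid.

Invalid: d/dx[G] - f = 3/(4*x - 6), which is not 0.

d/dx[G] = (6*x - 15)/(8*x**2 - 16*x + 6)
d/dx[G] - f(x) = 3/(4*x - 6) != 0.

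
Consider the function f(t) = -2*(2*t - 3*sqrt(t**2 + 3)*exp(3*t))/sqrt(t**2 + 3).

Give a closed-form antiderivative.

An antiderivative is F(t) = -4*sqrt(t**2 + 3) + 2*exp(3*t).

Recover f(t) by differentiating a candidate F(t); any mismatch rules it out.
Check: d/dt[-4*sqrt(t**2 + 3) + 2*exp(3*t)] = (-4*t + 6*sqrt(t**2 + 3)*exp(3*t))/sqrt(t**2 + 3), which equals f(t).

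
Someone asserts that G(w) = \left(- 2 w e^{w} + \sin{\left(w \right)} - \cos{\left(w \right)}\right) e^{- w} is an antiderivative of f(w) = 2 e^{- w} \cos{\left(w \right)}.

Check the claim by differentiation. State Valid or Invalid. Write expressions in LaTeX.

d/dw[G] = \left(- 2 e^{w} + 2 \cos{\left(w \right)}\right) e^{- w}
d/dw[G] - f(w) = -2 != 0.

Invalid: d/dw[G] - f = -2, which is not 0.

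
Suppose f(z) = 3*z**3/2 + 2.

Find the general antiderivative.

F(z) = 3*z**4/8 + 2*z + C

An antiderivative F(z) passes only if d/dz[F] lands on f(z) exactly.
Check: d/dz[3*z**4/8 + 2*z] = 3*z**3/2 + 2 = f(z).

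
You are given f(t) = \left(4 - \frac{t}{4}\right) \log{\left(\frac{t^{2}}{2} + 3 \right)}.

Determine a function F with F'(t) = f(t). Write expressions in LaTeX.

Any candidate F(t) must reproduce f(t) exactly when differentiated.
Check: d/dt[- \frac{t^{2} \log{\left(\frac{t^{2}}{2} + 3 \right)} - t^{2} - 32 t \log{\left(\frac{t^{2}}{2} + 3 \right)} + 64 t + 6 \log{\left(t^{2} + 6 \right)} - 64 \sqrt{6} \operatorname{atan}{\left(\frac{\sqrt{6} t}{6} \right)}}{8}] = - \frac{t \log{\left(\frac{t^{2}}{2} + 3 \right)}}{4} + 4 \log{\left(\frac{t^{2}}{2} + 3 \right)}, which equals f(t).

An antiderivative is F(t) = - \frac{t^{2} \log{\left(\frac{t^{2}}{2} + 3 \right)} - t^{2} - 32 t \log{\left(\frac{t^{2}}{2} + 3 \right)} + 64 t + 6 \log{\left(t^{2} + 6 \right)} - 64 \sqrt{6} \operatorname{atan}{\left(\frac{\sqrt{6} t}{6} \right)}}{8}.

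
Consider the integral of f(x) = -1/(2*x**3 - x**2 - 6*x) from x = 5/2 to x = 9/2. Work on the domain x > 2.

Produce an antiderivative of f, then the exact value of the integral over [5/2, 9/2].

Antiderivative: F(x) = log(x)/6 - log(x - 2)/14 - 2*log(x + 3/2)/21; value = -5*log(5/2)/21 - 2*log(6)/21 - log(2)/14 + 2*log(4)/21 + log(9/2)/6

The denominator factors as x*(x - 2)*(2*x + 3); partial fractions split f into directly integrable pieces: -4/(21*(2*x + 3)) - 1/(14*(x - 2)) + 1/(6*x).
F(x) = log(x)/6 - log(x - 2)/14 - 2*log(x + 3/2)/21 is an antiderivative of f.
Check: d/dx[log(x)/6 - log(x - 2)/14 - 2*log(x + 3/2)/21] = -1/(2*x**3 - x**2 - 6*x) = f(x).
F(9/2) = -2*log(6)/21 - log(5/2)/14 + log(9/2)/6; F(5/2) = -2*log(4)/21 + log(2)/14 + log(5/2)/6.
Integral = F(9/2) - F(5/2) = -5*log(5/2)/21 - 2*log(6)/21 - log(2)/14 + 2*log(4)/21 + log(9/2)/6.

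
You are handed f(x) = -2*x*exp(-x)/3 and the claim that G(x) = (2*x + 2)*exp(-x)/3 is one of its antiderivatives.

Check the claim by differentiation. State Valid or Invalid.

d/dx[G] = -2*x*exp(-x)/3
This equals f(x) exactly, so the claim holds.

Valid: G'(x) = f(x).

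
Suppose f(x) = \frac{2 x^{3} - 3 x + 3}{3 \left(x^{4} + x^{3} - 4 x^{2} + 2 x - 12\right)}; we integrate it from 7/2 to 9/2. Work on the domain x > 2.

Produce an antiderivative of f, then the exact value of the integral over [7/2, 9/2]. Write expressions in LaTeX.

The denominator factors as 3 \left(x - 2\right) \left(x + 3\right) \left(x^{2} + 2\right); partial fractions split f into directly integrable pieces: \frac{53 x - 38}{198 \left(x^{2} + 2\right)} + \frac{14}{55 \left(x + 3\right)} + \frac{13}{90 \left(x - 2\right)}.
F(x) = - \frac{- 286 \log{\left(x - 2 \right)} - 504 \log{\left(x + 3 \right)} - 265 \log{\left(x^{2} + 2 \right)} + 190 \sqrt{2} \operatorname{atan}{\left(\frac{\sqrt{2} x}{2} \right)}}{1980} is an antiderivative of f.
Check: d/dx[- \frac{- 286 \log{\left(x - 2 \right)} - 504 \log{\left(x + 3 \right)} - 265 \log{\left(x^{2} + 2 \right)} + 190 \sqrt{2} \operatorname{atan}{\left(\frac{\sqrt{2} x}{2} \right)}}{1980}] = \frac{2 x^{3} - 3 x + 3}{3 x^{4} + 3 x^{3} - 12 x^{2} + 6 x - 36}, which equals f(x).
F(9/2) = - \frac{19 \sqrt{2} \operatorname{atan}{\left(\frac{9 \sqrt{2}}{4} \right)}}{198} + \frac{13 \log{\left(\frac{5}{2} \right)}}{90} + \frac{53 \log{\left(\frac{89}{4} \right)}}{396} + \frac{14 \log{\left(\frac{15}{2} \right)}}{55}; F(7/2) = - \frac{19 \sqrt{2} \operatorname{atan}{\left(\frac{7 \sqrt{2}}{4} \right)}}{198} + \frac{13 \log{\left(\frac{3}{2} \right)}}{90} + \frac{53 \log{\left(\frac{57}{4} \right)}}{396} + \frac{14 \log{\left(\frac{13}{2} \right)}}{55}.
Integral = F(9/2) - F(7/2) = - \frac{14 \log{\left(\frac{13}{2} \right)}}{55} - \frac{53 \log{\left(\frac{57}{4} \right)}}{396} - \frac{19 \sqrt{2} \operatorname{atan}{\left(\frac{9 \sqrt{2}}{4} \right)}}{198} - \frac{13 \log{\left(\frac{3}{2} \right)}}{90} + \frac{13 \log{\left(\frac{5}{2} \right)}}{90} + \frac{19 \sqrt{2} \operatorname{atan}{\left(\frac{7 \sqrt{2}}{4} \right)}}{198} + \frac{53 \log{\left(\frac{89}{4} \right)}}{396} + \frac{14 \log{\left(\frac{15}{2} \right)}}{55}.

Antiderivative: F(x) = - \frac{- 286 \log{\left(x - 2 \right)} - 504 \log{\left(x + 3 \right)} - 265 \log{\left(x^{2} + 2 \right)} + 190 \sqrt{2} \operatorname{atan}{\left(\frac{\sqrt{2} x}{2} \right)}}{1980}; value = - \frac{14 \log{\left(\frac{13}{2} \right)}}{55} - \frac{53 \log{\left(\frac{57}{4} \right)}}{396} - \frac{19 \sqrt{2} \operatorname{atan}{\left(\frac{9 \sqrt{2}}{4} \right)}}{198} - \frac{13 \log{\left(\frac{3}{2} \right)}}{90} + \frac{13 \log{\left(\frac{5}{2} \right)}}{90} + \frac{19 \sqrt{2} \operatorname{atan}{\left(\frac{7 \sqrt{2}}{4} \right)}}{198} + \frac{53 \log{\left(\frac{89}{4} \right)}}{396} + \frac{14 \log{\left(\frac{15}{2} \right)}}{55}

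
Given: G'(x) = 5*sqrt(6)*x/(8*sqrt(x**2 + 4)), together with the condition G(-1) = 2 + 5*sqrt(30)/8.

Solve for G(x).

The substitution u = 3*x**2/2 + 6 works: G'(x) is exactly (dG/du)*(du/dx) for that inner function.
A general antiderivative is 5*sqrt(3*x**2/2 + 6)/4 + C.
The condition gives C = 2 + 5*sqrt(30)/8 - (5*sqrt(30)/8) = 2.
So G(x) = 5*sqrt(3*x**2/2 + 6)/4 + 2.
Check: d/dx[5*sqrt(3*x**2/2 + 6)/4 + 2] = 5*sqrt(6)*x/(8*sqrt(x**2 + 4)) = G'(x).

G(x) = 5*sqrt(3*x**2/2 + 6)/4 + 2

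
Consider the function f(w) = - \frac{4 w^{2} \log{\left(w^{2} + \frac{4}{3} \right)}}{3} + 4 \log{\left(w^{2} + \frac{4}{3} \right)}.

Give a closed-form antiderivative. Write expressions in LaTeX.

Integrate term by term and add the pieces.
Check: d/dw[- \frac{4 w^{3} \log{\left(w^{2} + \frac{4}{3} \right)}}{9} + \frac{8 w^{3}}{27} + 4 w \log{\left(w^{2} + \frac{4}{3} \right)} - \frac{248 w}{27} + \frac{496 \sqrt{3} \operatorname{atan}{\left(\frac{\sqrt{3} w}{2} \right)}}{81}] = - \frac{4 w^{2} \log{\left(w^{2} + \frac{4}{3} \right)}}{3} + 4 \log{\left(w^{2} + \frac{4}{3} \right)} = f(w).

An antiderivative is F(w) = - \frac{4 w^{3} \log{\left(w^{2} + \frac{4}{3} \right)}}{9} + \frac{8 w^{3}}{27} + 4 w \log{\left(w^{2} + \frac{4}{3} \right)} - \frac{248 w}{27} + \frac{496 \sqrt{3} \operatorname{atan}{\left(\frac{\sqrt{3} w}{2} \right)}}{81}.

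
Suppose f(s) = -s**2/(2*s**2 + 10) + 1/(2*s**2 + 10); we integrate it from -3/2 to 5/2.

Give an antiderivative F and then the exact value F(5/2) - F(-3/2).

Antiderivative: F(s) = -s/2 + 3*sqrt(5)*atan(sqrt(5)*s/5)/5; value = -2 + 3*sqrt(5)*atan(3*sqrt(5)/10)/5 + 3*sqrt(5)*atan(sqrt(5)/2)/5

The integrand splits into summands that can be handled one at a time.
F(s) = -s/2 + 3*sqrt(5)*atan(sqrt(5)*s/5)/5 is an antiderivative of f.
Check: d/ds[-s/2 + 3*sqrt(5)*atan(sqrt(5)*s/5)/5] = (1 - s**2)/(2*s**2 + 10), which equals f(s).
F(5/2) = -5/4 + 3*sqrt(5)*atan(sqrt(5)/2)/5; F(-3/2) = -3*sqrt(5)*atan(3*sqrt(5)/10)/5 + 3/4.
Integral = F(5/2) - F(-3/2) = -2 + 3*sqrt(5)*atan(3*sqrt(5)/10)/5 + 3*sqrt(5)*atan(sqrt(5)/2)/5.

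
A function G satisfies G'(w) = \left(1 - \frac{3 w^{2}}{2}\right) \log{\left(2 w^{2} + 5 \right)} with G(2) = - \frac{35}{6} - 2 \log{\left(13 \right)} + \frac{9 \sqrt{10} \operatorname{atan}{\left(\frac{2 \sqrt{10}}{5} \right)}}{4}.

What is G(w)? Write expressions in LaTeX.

Check a candidate G(w) by differentiating: d/dw[G] must match the given G'(w).
A general antiderivative is \frac{w^{3}}{3} - \frac{9 w}{2} + \left(- \frac{w^{3}}{2} + w\right) \log{\left(2 w^{2} + 5 \right)} + \frac{9 \sqrt{10} \operatorname{atan}{\left(\frac{\sqrt{10} w}{5} \right)}}{4} + C.
The condition gives C = - \frac{35}{6} - 2 \log{\left(13 \right)} + \frac{9 \sqrt{10} \operatorname{atan}{\left(\frac{2 \sqrt{10}}{5} \right)}}{4} - (- \frac{19}{3} - 2 \log{\left(13 \right)} + \frac{9 \sqrt{10} \operatorname{atan}{\left(\frac{2 \sqrt{10}}{5} \right)}}{4}) = \frac{1}{2}.
So G(w) = - \frac{6 w^{3} \log{\left(2 w^{2} + 5 \right)} - 4 w^{3} - 12 w \log{\left(2 w^{2} + 5 \right)} + 54 w - 27 \sqrt{10} \operatorname{atan}{\left(\frac{\sqrt{10} w}{5} \right)} - 6}{12}.
Check: d/dw[- \frac{6 w^{3} \log{\left(2 w^{2} + 5 \right)} - 4 w^{3} - 12 w \log{\left(2 w^{2} + 5 \right)} + 54 w - 27 \sqrt{10} \operatorname{atan}{\left(\frac{\sqrt{10} w}{5} \right)} - 6}{12}] = - \frac{3 w^{2} \log{\left(2 w^{2} + 5 \right)}}{2} + \log{\left(2 w^{2} + 5 \right)}, which equals G'(w).

G(w) = - \frac{6 w^{3} \log{\left(2 w^{2} + 5 \right)} - 4 w^{3} - 12 w \log{\left(2 w^{2} + 5 \right)} + 54 w - 27 \sqrt{10} \operatorname{atan}{\left(\frac{\sqrt{10} w}{5} \right)} - 6}{12}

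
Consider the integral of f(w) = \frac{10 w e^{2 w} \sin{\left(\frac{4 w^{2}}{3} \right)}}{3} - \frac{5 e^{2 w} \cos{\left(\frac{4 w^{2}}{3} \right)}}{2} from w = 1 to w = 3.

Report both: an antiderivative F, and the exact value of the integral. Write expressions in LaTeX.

Antiderivative: F(w) = - \frac{5 e^{2 w} \cos{\left(\frac{4 w^{2}}{3} \right)}}{4}; value = - \frac{5 e^{6} \cos{\left(12 \right)}}{4} + \frac{5 e^{2} \cos{\left(\frac{4}{3} \right)}}{4}

Recognize the product-rule pattern: f = u'v + uv' with u = - \frac{5 \cos{\left(\frac{4 w^{2}}{3} \right)}}{4}, v = e^{2 w}, so integration by parts undoes it.
F(w) = - \frac{5 e^{2 w} \cos{\left(\frac{4 w^{2}}{3} \right)}}{4} is an antiderivative of f.
Check: d/dw[- \frac{5 e^{2 w} \cos{\left(\frac{4 w^{2}}{3} \right)}}{4}] = \frac{10 w e^{2 w} \sin{\left(\frac{4 w^{2}}{3} \right)}}{3} - \frac{5 e^{2 w} \cos{\left(\frac{4 w^{2}}{3} \right)}}{2} = f(w).
F(3) = - \frac{5 e^{6} \cos{\left(12 \right)}}{4}; F(1) = - \frac{5 e^{2} \cos{\left(\frac{4}{3} \right)}}{4}.
Integral = F(3) - F(1) = - \frac{5 e^{6} \cos{\left(12 \right)}}{4} + \frac{5 e^{2} \cos{\left(\frac{4}{3} \right)}}{4}.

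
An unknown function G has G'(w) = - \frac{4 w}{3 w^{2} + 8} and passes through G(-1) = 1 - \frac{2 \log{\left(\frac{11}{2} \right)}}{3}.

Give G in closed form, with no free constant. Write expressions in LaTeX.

G'(w) matches the chain-rule pattern g'(h)*h' with inner function h(w) = \frac{3 w^{2}}{2} + 4; substituting u = h(w) collapses the integral.
A general antiderivative is - \frac{2 \log{\left(\frac{3 w^{2}}{2} + 4 \right)}}{3} + C.
The condition gives C = 1 - \frac{2 \log{\left(\frac{11}{2} \right)}}{3} - (- \frac{2 \log{\left(\frac{11}{2} \right)}}{3}) = 1.
So G(w) = 1 - \frac{2 \log{\left(\frac{3 w^{2}}{2} + 4 \right)}}{3}.
Check: d/dw[1 - \frac{2 \log{\left(\frac{3 w^{2}}{2} + 4 \right)}}{3}] = - \frac{4 w}{3 w^{2} + 8} = G'(w).

G(w) = 1 - \frac{2 \log{\left(\frac{3 w^{2}}{2} + 4 \right)}}{3}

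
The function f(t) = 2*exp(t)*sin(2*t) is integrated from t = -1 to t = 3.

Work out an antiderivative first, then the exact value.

Antiderivative: F(t) = 2*exp(t)*sin(2*t)/5 - 4*exp(t)*cos(2*t)/5; value = -4*exp(3)*cos(6)/5 + 2*exp(3)*sin(6)/5 + 4*exp(-1)*cos(2)/5 + 2*exp(-1)*sin(2)/5

A first test for any F(t): its t-derivative must equal f(t) identically.
F(t) = 2*exp(t)*sin(2*t)/5 - 4*exp(t)*cos(2*t)/5 is an antiderivative of f.
Check: d/dt[2*exp(t)*sin(2*t)/5 - 4*exp(t)*cos(2*t)/5] = 2*exp(t)*sin(2*t) = f(t).
F(3) = -4*exp(3)*cos(6)/5 + 2*exp(3)*sin(6)/5; F(-1) = -2*exp(-1)*sin(2)/5 - 4*exp(-1)*cos(2)/5.
Integral = F(3) - F(-1) = -4*exp(3)*cos(6)/5 + 2*exp(3)*sin(6)/5 + 4*exp(-1)*cos(2)/5 + 2*exp(-1)*sin(2)/5.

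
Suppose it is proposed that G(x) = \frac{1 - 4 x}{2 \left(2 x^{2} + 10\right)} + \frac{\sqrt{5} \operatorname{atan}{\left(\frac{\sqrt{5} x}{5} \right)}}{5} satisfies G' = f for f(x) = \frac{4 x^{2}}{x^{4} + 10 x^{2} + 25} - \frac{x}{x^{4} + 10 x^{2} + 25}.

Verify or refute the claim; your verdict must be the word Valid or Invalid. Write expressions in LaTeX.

d/dx[G] = \frac{4 x^{2} - x}{2 x^{4} + 20 x^{2} + 50}
d/dx[G] - f(x) = \frac{- 4 x^{2} + x}{2 x^{4} + 20 x^{2} + 50} != 0.

Invalid: d/dx[G] - f = \frac{- 4 x^{2} + x}{2 x^{4} + 20 x^{2} + 50}, which is not 0.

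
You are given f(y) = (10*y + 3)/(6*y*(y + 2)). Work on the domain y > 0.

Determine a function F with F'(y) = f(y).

An antiderivative is F(y) = (3*log(y) + 17*log(y + 2))/12.

Factor the denominator (6*y*(y + 2)) and decompose: f = 17/(12*(y + 2)) + 1/(4*y); each piece integrates to a log, atan, or power term.
Check: d/dy[(3*log(y) + 17*log(y + 2))/12] = (10*y + 3)/(6*y**2 + 12*y), which equals f(y).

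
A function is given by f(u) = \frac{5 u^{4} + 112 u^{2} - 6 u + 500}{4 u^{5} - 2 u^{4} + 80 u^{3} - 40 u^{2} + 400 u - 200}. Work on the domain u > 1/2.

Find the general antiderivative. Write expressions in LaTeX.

F(u) = \frac{5 \log{\left(2 u - 1 \right)}}{4} - \frac{3}{2 u^{2} + 20} + C

Recover f(u) by differentiating a candidate F(u); any mismatch rules it out.
Check: d/du[\frac{5 \log{\left(2 u - 1 \right)}}{4} - \frac{3}{2 u^{2} + 20}] = \frac{5 u^{4} + 112 u^{2} - 6 u + 500}{4 u^{5} - 2 u^{4} + 80 u^{3} - 40 u^{2} + 400 u - 200} = f(u).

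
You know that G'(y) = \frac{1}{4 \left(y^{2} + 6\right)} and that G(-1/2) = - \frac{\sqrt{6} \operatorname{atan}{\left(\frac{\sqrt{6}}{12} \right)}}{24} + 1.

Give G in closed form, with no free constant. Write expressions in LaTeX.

Whatever form G(y) takes, its d/dy must return the stated G'(y).
A general antiderivative is \frac{\sqrt{6} \operatorname{atan}{\left(\frac{\sqrt{6} y}{6} \right)}}{24} + C.
The condition gives C = - \frac{\sqrt{6} \operatorname{atan}{\left(\frac{\sqrt{6}}{12} \right)}}{24} + 1 - (- \frac{\sqrt{6} \operatorname{atan}{\left(\frac{\sqrt{6}}{12} \right)}}{24}) = 1.
So G(y) = \frac{\sqrt{6} \operatorname{atan}{\left(\frac{\sqrt{6} y}{6} \right)}}{24} + 1.
Check: d/dy[\frac{\sqrt{6} \operatorname{atan}{\left(\frac{\sqrt{6} y}{6} \right)}}{24} + 1] = \frac{1}{4 y^{2} + 24}, which equals G'(y).

G(y) = \frac{\sqrt{6} \operatorname{atan}{\left(\frac{\sqrt{6} y}{6} \right)}}{24} + 1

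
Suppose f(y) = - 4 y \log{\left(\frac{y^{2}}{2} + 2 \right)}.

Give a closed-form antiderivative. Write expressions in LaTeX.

An antiderivative F(y) passes only if d/dy[F] lands on f(y) exactly.
Check: d/dy[- 2 \left(y^{2} \log{\left(\frac{y^{2}}{2} + 2 \right)} - y^{2} + 4 \log{\left(y^{2} + 4 \right)}\right)] = - 4 y \log{\left(\frac{y^{2}}{2} + 2 \right)} = f(y).

An antiderivative is F(y) = - 2 \left(y^{2} \log{\left(\frac{y^{2}}{2} + 2 \right)} - y^{2} + 4 \log{\left(y^{2} + 4 \right)}\right).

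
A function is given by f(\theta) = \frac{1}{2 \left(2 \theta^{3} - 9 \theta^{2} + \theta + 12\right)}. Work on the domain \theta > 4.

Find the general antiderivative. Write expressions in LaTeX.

F(\theta) = - \frac{\log{\left(2 \theta - 3 \right)}}{25} + \frac{\log{\left(\theta^{2} - 3 \theta - 4 \right)}}{50} + C

The denominator factors as 2 \left(\theta - 4\right) \left(\theta + 1\right) \left(2 \theta - 3\right); partial fractions split f into directly integrable pieces: - \frac{2}{25 \left(2 \theta - 3\right)} + \frac{1}{50 \left(\theta + 1\right)} + \frac{1}{50 \left(\theta - 4\right)}.
Check: d/d\theta[- \frac{\log{\left(2 \theta - 3 \right)}}{25} + \frac{\log{\left(\theta^{2} - 3 \theta - 4 \right)}}{50}] = \frac{1}{4 \theta^{3} - 18 \theta^{2} + 2 \theta + 24}, which equals f(\theta).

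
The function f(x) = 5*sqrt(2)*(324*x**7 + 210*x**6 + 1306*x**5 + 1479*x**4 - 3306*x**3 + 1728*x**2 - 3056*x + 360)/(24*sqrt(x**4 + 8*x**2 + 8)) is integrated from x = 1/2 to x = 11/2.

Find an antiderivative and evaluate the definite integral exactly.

Recover f(x) by differentiating a candidate F(x); any mismatch rules it out.
F(x) = -5*(-3*x**2 + x + 3/4)*(3*x**2/2 + 5*x/3 - 5)*sqrt(x**4/2 + 4*x**2 + 4) is an antiderivative of f.
Check: d/dx[-5*(-3*x**2 + x + 3/4)*(3*x**2/2 + 5*x/3 - 5)*sqrt(x**4/2 + 4*x**2 + 4)] = sqrt(2)*(1620*x**7 + 1050*x**6 + 6530*x**5 + 7395*x**4 - 16530*x**3 + 8640*x**2 - 15280*x + 1800)/(24*sqrt(x**4 + 8*x**2 + 8)), which equals f(x).
F(11/2) = 1004705*sqrt(37282)/384; F(1/2) = 455*sqrt(322)/384.
Integral = F(11/2) - F(1/2) = -455*sqrt(322)/384 + 1004705*sqrt(37282)/384.

Antiderivative: F(x) = -5*(-3*x**2 + x + 3/4)*(3*x**2/2 + 5*x/3 - 5)*sqrt(x**4/2 + 4*x**2 + 4); value = -455*sqrt(322)/384 + 1004705*sqrt(37282)/384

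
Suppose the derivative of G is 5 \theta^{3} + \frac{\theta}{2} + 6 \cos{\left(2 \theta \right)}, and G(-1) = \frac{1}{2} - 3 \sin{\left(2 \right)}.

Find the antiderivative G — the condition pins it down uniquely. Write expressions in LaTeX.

G(\theta) = \frac{5 \theta^{4} + \theta^{2} + 12 \sin{\left(2 \theta \right)} - 4}{4}

The integrand splits into summands that can be handled one at a time.
A general antiderivative is \frac{5 \theta^{4}}{4} + \frac{\theta^{2}}{4} + 3 \sin{\left(2 \theta \right)} + C.
The condition gives C = \frac{1}{2} - 3 \sin{\left(2 \right)} - (\frac{3}{2} - 3 \sin{\left(2 \right)}) = -1.
So G(\theta) = \frac{5 \theta^{4} + \theta^{2} + 12 \sin{\left(2 \theta \right)} - 4}{4}.
Check: d/d\theta[\frac{5 \theta^{4} + \theta^{2} + 12 \sin{\left(2 \theta \right)} - 4}{4}] = 5 \theta^{3} + \frac{\theta}{2} + 6 \cos{\left(2 \theta \right)} = G'(\theta).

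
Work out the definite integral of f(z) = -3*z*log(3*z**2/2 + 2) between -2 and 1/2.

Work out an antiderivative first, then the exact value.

Antiderivative: F(z) = -3*z**2*log(3*z**2/2 + 2)/2 + 3*z**2/2 - 2*log(3*z**2 + 4); value = -45/8 - 2*log(19/4) - 3*log(19/8)/8 + 2*log(16) + 6*log(8)

For F(z) to be correct the identity F'(z) - f(z) = 0 must hold.
F(z) = -3*z**2*log(3*z**2/2 + 2)/2 + 3*z**2/2 - 2*log(3*z**2 + 4) is an antiderivative of f.
Check: d/dz[-3*z**2*log(3*z**2/2 + 2)/2 + 3*z**2/2 - 2*log(3*z**2 + 4)] = -3*z*log(3*z**2/2 + 2) = f(z).
F(1/2) = -2*log(19/4) - 3*log(19/8)/8 + 3/8; F(-2) = -6*log(8) - 2*log(16) + 6.
Integral = F(1/2) - F(-2) = -45/8 - 2*log(19/4) - 3*log(19/8)/8 + 2*log(16) + 6*log(8).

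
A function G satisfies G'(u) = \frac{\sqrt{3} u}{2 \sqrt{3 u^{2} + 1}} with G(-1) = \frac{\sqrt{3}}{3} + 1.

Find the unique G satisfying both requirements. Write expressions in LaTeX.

G'(u) matches the chain-rule pattern g'(h)*h' with inner function h(u) = u^{2} + \frac{1}{3}; substituting w = h(u) collapses the integral.
A general antiderivative is \frac{\sqrt{u^{2} + \frac{1}{3}}}{2} + C.
The condition gives C = \frac{\sqrt{3}}{3} + 1 - (\frac{\sqrt{3}}{3}) = 1.
So G(u) = \frac{\sqrt{3} \left(\sqrt{3 u^{2} + 1} + 2 \sqrt{3}\right)}{6}.
Check: d/du[\frac{\sqrt{3} \left(\sqrt{3 u^{2} + 1} + 2 \sqrt{3}\right)}{6}] = \frac{\sqrt{3} u}{2 \sqrt{3 u^{2} + 1}} = G'(u).

G(u) = \frac{\sqrt{3} \left(\sqrt{3 u^{2} + 1} + 2 \sqrt{3}\right)}{6}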